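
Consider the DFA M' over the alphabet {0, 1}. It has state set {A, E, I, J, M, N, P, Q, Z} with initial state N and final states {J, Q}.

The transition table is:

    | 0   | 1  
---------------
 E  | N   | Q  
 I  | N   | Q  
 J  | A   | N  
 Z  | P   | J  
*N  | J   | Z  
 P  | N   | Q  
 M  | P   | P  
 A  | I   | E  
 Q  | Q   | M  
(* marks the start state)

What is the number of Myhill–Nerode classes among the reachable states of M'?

P0 = {J,Q} | {A,E,I,M,N,P,Z}.
Split {J,Q} by δ(·,0) → {Q} and {J}.
Split {A,E,I,M,N,P,Z} by δ(·,0) → {A,E,I,M,P,Z} and {N}.
Refine {A,E,I,M,P,Z} on symbol 0: members go to different blocks, giving {A,M,Z} and {E,I,P}.
Split {A,M,Z} by δ(·,1) → {A,M} and {Z}.
Stable partition: {Q} | {A,M} | {J} | {N} | {E,I,P} | {Z} — 6 equivalence classes.

6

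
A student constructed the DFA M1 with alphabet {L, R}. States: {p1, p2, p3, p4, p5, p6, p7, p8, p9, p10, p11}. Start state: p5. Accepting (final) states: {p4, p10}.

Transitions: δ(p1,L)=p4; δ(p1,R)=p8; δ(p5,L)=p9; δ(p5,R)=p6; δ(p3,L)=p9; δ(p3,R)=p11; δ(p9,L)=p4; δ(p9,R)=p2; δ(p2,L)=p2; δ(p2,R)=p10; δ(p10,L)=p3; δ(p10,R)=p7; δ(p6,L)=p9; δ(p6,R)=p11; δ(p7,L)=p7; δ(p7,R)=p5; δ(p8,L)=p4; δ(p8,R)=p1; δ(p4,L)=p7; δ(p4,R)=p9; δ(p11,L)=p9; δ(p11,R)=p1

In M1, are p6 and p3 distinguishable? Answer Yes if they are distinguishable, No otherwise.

No

All states are reachable from the start state.
P0 = {p4,p10} | {p1,p2,p3,p5,p6,p7,p8,p9,p11}.
On input L, block {p1,p2,p3,p5,p6,p7,p8,p9,p11} splits into {p2,p3,p5,p6,p7,p11} and {p1,p8,p9}.
On input R, block {p4,p10} splits into {p4} and {p10}.
On input L, block {p2,p3,p5,p6,p7,p11} splits into {p3,p5,p6,p11} and {p2,p7}.
Refine {p3,p5,p6,p11} on symbol R: members go to different blocks, giving {p3,p5,p6} and {p11}.
Split {p3,p5,p6} by δ(·,R) → {p3,p6} and {p5}.
Refine {p1,p8,p9} on symbol R: members go to different blocks, giving {p1,p8} and {p9}.
On input R, block {p2,p7} splits into {p2} and {p7}.
The partition is now stable with 9 blocks: {p4} | {p3,p6} | {p1,p8} | {p10} | {p2} | {p11} | {p5} | {p9} | {p7}.
p6 and p3 lie in the same block of the stable partition, so they are equivalent — no string distinguishes them.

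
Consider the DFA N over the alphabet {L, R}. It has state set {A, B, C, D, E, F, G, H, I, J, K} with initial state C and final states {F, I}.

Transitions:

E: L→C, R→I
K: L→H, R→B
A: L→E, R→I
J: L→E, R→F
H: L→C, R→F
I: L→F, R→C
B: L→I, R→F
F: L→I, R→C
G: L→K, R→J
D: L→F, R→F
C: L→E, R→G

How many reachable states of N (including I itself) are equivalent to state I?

First remove the unreachable states {A,D}; 9 states remain.
Initial partition by acceptance: {F,I} | {B,C,E,G,H,J,K}.
Refine {B,C,E,G,H,J,K} on symbol L: members go to different blocks, giving {C,E,G,H,J,K} and {B}.
Split {C,E,G,H,J,K} by δ(·,R) → {E,H,J} and {C,G} and {K}.
Refine {E,H,J} on symbol L: members go to different blocks, giving {E,H} and {J}.
Refine {C,G} on symbol L: members go to different blocks, giving {C} and {G}.
The partition is now stable with 7 blocks: {F,I} | {E,H} | {B} | {C} | {K} | {J} | {G}.
The equivalence class containing I is {F,I}, of size 2.

2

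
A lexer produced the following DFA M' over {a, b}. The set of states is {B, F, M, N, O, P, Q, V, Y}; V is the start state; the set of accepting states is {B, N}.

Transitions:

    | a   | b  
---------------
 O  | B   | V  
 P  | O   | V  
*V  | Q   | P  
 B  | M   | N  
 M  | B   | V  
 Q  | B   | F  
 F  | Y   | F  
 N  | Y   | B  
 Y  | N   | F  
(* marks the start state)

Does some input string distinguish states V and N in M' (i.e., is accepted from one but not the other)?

Start with accepting vs non-accepting: {B,N} | {F,M,O,P,Q,V,Y}.
Split {F,M,O,P,Q,V,Y} by δ(·,a) → {M,O,Q,Y} and {F,P,V}.
The partition is now stable with 3 blocks: {B,N} | {M,O,Q,Y} | {F,P,V}.
V and N end up in different blocks, so they are distinguishable. For instance, the string 'ε' is accepted from only N.

Yes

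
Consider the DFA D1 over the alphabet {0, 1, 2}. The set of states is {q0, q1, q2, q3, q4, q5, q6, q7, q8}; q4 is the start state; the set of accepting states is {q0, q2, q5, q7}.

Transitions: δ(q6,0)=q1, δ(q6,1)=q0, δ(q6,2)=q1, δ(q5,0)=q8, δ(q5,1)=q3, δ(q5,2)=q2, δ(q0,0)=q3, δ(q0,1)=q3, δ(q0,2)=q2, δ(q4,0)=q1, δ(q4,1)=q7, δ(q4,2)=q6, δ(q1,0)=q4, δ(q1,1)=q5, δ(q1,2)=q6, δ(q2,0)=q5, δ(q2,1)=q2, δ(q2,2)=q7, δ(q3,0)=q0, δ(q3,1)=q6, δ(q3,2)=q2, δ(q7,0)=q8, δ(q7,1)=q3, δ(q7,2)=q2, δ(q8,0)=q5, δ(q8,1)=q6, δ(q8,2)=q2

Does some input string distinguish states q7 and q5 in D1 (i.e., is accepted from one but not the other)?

Every state is reachable, so we keep all 9.
Initial partition by acceptance: {q0,q2,q5,q7} | {q1,q3,q4,q6,q8}.
Split {q0,q2,q5,q7} by δ(·,0) → {q0,q5,q7} and {q2}.
Refine {q1,q3,q4,q6,q8} on symbol 0: members go to different blocks, giving {q1,q4,q6} and {q3,q8}.
Stable partition: {q0,q5,q7} | {q1,q4,q6} | {q2} | {q3,q8} — 4 equivalence classes.
q7 and q5 lie in the same block of the stable partition, so they are equivalent — no string distinguishes them.

No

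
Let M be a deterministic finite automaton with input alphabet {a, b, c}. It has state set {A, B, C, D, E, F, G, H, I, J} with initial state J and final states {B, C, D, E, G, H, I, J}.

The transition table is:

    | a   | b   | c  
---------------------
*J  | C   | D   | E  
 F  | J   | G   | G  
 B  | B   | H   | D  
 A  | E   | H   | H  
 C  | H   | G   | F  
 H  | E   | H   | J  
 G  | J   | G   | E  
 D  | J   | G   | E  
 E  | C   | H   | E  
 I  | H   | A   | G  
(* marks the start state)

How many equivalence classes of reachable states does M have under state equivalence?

Reachable states from the start: {C,D,E,F,G,H,J}. Unreachable: {A,B,I} — drop them.
P0 = {C,D,E,G,H,J} | {F}.
Split {C,D,E,G,H,J} by δ(·,c) → {D,E,G,H,J} and {C}.
Refine {D,E,G,H,J} on symbol a: members go to different blocks, giving {D,G,H} and {E,J}.
No further refinement is possible. Final partition (4 blocks): {D,G,H} | {F} | {C} | {E,J}.

4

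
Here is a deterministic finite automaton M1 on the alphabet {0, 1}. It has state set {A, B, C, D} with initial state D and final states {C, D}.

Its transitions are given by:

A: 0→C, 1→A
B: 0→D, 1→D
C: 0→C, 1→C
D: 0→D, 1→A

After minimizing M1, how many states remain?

States {B} cannot be reached from the start state, so discard them.
Initial partition by acceptance: {C,D} | {A}.
Split {C,D} by δ(·,1) → {C} and {D}.
No further refinement is possible. Final partition (3 blocks): {C} | {A} | {D}.

3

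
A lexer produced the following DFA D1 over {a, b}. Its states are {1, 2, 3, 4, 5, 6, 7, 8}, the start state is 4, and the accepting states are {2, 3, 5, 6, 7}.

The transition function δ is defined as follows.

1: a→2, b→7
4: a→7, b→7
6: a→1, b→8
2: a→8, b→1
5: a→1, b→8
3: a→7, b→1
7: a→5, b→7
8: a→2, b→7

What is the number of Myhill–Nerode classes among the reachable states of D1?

4

Reachable states from the start: {1,2,4,5,7,8}. Unreachable: {3,6} — drop them.
Initial partition by acceptance: {2,5,7} | {1,4,8}.
Refine {2,5,7} on symbol a: members go to different blocks, giving {2,5} and {7}.
Split {1,4,8} by δ(·,a) → {1,8} and {4}.
Stable partition: {2,5} | {1,8} | {7} | {4} — 4 equivalence classes.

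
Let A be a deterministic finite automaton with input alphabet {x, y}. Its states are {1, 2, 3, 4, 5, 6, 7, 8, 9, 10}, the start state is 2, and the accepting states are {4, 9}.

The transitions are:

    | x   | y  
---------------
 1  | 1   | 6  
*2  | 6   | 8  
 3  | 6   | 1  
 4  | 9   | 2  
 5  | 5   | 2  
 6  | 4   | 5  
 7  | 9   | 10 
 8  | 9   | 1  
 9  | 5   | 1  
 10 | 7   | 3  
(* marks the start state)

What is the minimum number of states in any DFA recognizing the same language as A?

Reachable states from the start: {1,2,4,5,6,8,9}. Unreachable: {3,7,10} — drop them.
P0 = {4,9} | {1,2,5,6,8}.
On input x, block {4,9} splits into {4} and {9}.
Refine {1,2,5,6,8} on symbol x: members go to different blocks, giving {1,2,5} and {6} and {8}.
On input x, block {1,2,5} splits into {1,5} and {2}.
On input y, block {1,5} splits into {1} and {5}.
No further refinement is possible. Final partition (7 blocks): {4} | {1} | {9} | {6} | {8} | {2} | {5}.

7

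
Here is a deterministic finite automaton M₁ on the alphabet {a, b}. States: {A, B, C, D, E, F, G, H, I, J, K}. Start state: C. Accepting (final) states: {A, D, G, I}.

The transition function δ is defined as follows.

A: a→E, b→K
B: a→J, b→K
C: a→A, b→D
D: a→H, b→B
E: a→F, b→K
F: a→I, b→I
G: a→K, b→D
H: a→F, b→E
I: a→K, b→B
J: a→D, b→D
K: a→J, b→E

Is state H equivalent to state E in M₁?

First remove the unreachable states {G}; 10 states remain.
Initial partition by acceptance: {A,D,I} | {B,C,E,F,H,J,K}.
Split {B,C,E,F,H,J,K} by δ(·,a) → {B,E,H,K} and {C,F,J}.
Stable partition: {A,D,I} | {B,E,H,K} | {C,F,J} — 3 equivalence classes.
H and E lie in the same block of the stable partition, so they are equivalent — no string distinguishes them.

Yes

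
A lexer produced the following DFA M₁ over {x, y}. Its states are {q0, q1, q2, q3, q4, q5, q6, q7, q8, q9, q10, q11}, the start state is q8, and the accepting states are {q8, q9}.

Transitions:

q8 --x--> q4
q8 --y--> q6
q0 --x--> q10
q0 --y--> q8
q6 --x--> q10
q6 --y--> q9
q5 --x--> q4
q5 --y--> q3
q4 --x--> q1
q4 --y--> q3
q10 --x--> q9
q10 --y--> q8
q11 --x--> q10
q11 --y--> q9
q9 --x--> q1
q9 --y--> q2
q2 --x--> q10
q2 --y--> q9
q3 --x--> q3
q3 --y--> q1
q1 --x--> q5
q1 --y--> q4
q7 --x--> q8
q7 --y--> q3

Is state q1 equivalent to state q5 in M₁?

Yes

First remove the unreachable states {q0,q7,q11}; 9 states remain.
Initial partition by acceptance: {q8,q9} | {q1,q2,q3,q4,q5,q6,q10}.
On input x, block {q1,q2,q3,q4,q5,q6,q10} splits into {q1,q2,q3,q4,q5,q6} and {q10}.
Refine {q1,q2,q3,q4,q5,q6} on symbol x: members go to different blocks, giving {q1,q3,q4,q5} and {q2,q6}.
No further refinement is possible. Final partition (4 blocks): {q8,q9} | {q1,q3,q4,q5} | {q10} | {q2,q6}.
q1 and q5 lie in the same block of the stable partition, so they are equivalent — no string distinguishes them.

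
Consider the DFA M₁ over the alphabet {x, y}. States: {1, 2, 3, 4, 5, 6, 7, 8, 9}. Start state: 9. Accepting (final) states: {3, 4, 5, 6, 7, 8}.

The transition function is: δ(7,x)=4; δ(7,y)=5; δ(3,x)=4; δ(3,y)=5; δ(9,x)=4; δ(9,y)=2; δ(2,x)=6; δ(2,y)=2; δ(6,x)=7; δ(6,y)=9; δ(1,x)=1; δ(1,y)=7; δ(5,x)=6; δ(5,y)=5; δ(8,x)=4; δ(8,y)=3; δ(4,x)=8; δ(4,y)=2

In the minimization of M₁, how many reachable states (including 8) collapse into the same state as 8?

4

Reachable states from the start: {2,3,4,5,6,7,8,9}. Unreachable: {1} — drop them.
Start with accepting vs non-accepting: {3,4,5,6,7,8} | {2,9}.
Refine {3,4,5,6,7,8} on symbol y: members go to different blocks, giving {3,5,7,8} and {4,6}.
Stable partition: {3,5,7,8} | {2,9} | {4,6} — 3 equivalence classes.
State 8 belongs to the block {3,5,7,8}, which has 4 states.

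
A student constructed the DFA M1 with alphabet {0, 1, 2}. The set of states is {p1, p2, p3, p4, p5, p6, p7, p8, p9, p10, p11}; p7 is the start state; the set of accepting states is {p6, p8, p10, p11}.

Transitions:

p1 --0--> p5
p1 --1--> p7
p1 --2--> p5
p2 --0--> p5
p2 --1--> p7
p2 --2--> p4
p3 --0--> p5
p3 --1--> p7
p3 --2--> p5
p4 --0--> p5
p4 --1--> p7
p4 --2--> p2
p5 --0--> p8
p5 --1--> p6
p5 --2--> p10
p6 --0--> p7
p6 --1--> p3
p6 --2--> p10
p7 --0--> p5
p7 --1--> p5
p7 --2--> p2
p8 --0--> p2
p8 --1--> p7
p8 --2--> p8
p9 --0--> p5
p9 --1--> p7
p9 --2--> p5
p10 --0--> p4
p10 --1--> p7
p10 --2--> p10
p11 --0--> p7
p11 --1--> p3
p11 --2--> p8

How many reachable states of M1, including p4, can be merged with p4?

2

First remove the unreachable states {p1,p9,p11}; 8 states remain.
Initial partition by acceptance: {p6,p8,p10} | {p2,p3,p4,p5,p7}.
Split {p2,p3,p4,p5,p7} by δ(·,0) → {p2,p3,p4,p7} and {p5}.
Split {p2,p3,p4,p7} by δ(·,1) → {p2,p3,p4} and {p7}.
Split {p6,p8,p10} by δ(·,0) → {p8,p10} and {p6}.
On input 2, block {p2,p3,p4} splits into {p2,p4} and {p3}.
The partition is now stable with 6 blocks: {p8,p10} | {p2,p4} | {p5} | {p7} | {p6} | {p3}.
State p4 belongs to the block {p2,p4}, which has 2 states.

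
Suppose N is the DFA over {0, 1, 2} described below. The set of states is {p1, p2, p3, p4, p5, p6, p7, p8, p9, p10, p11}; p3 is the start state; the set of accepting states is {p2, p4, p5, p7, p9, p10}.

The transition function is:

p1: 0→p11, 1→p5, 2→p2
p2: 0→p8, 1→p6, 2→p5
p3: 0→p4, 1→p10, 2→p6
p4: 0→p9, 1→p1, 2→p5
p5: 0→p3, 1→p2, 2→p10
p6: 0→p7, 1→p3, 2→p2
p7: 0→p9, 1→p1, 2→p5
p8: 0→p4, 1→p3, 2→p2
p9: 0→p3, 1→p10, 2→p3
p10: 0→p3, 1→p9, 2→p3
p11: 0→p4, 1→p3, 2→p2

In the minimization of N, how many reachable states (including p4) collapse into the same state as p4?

2

Start with accepting vs non-accepting: {p2,p4,p5,p7,p9,p10} | {p1,p3,p6,p8,p11}.
Split {p2,p4,p5,p7,p9,p10} by δ(·,0) → {p2,p5,p9,p10} and {p4,p7}.
On input 1, block {p2,p5,p9,p10} splits into {p5,p9,p10} and {p2}.
Refine {p5,p9,p10} on symbol 1: members go to different blocks, giving {p9,p10} and {p5}.
Refine {p1,p3,p6,p8,p11} on symbol 0: members go to different blocks, giving {p3,p6,p8,p11} and {p1}.
On input 1, block {p3,p6,p8,p11} splits into {p6,p8,p11} and {p3}.
No further refinement is possible. Final partition (7 blocks): {p9,p10} | {p6,p8,p11} | {p4,p7} | {p2} | {p5} | {p1} | {p3}.
The equivalence class containing p4 is {p4,p7}, of size 2.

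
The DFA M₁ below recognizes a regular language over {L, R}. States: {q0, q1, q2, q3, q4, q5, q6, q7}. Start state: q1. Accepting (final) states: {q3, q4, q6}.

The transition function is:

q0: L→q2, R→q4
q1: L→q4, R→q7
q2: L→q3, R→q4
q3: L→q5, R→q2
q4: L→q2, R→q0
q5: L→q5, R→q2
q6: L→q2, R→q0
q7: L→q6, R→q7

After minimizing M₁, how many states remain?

All states are reachable from the start state.
Initial partition by acceptance: {q3,q4,q6} | {q0,q1,q2,q5,q7}.
Refine {q0,q1,q2,q5,q7} on symbol L: members go to different blocks, giving {q1,q2,q7} and {q0,q5}.
Refine {q3,q4,q6} on symbol L: members go to different blocks, giving {q4,q6} and {q3}.
Refine {q1,q2,q7} on symbol L: members go to different blocks, giving {q1,q7} and {q2}.
Split {q0,q5} by δ(·,L) → {q0} and {q5}.
The partition is now stable with 6 blocks: {q4,q6} | {q1,q7} | {q0} | {q3} | {q2} | {q5}.

6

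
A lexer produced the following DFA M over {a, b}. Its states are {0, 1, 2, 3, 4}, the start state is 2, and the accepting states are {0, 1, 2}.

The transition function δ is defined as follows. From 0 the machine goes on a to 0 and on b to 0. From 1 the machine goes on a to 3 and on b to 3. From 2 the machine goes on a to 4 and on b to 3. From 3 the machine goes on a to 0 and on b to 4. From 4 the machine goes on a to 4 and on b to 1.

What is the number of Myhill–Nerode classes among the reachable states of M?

5

All states are reachable from the start state.
Start with accepting vs non-accepting: {0,1,2} | {3,4}.
Refine {0,1,2} on symbol a: members go to different blocks, giving {1,2} and {0}.
Refine {3,4} on symbol a: members go to different blocks, giving {3} and {4}.
On input a, block {1,2} splits into {1} and {2}.
No further refinement is possible. Final partition (5 blocks): {1} | {3} | {0} | {4} | {2}.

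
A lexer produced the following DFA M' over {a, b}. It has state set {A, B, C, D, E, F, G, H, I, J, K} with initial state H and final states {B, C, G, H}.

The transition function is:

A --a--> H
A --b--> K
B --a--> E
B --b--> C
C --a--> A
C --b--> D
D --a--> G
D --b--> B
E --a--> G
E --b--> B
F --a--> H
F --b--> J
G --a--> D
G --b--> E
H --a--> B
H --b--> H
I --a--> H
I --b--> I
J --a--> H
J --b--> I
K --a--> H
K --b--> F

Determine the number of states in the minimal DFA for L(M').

Initial partition by acceptance: {B,C,G,H} | {A,D,E,F,I,J,K}.
Split {B,C,G,H} by δ(·,a) → {B,C,G} and {H}.
Refine {B,C,G} on symbol b: members go to different blocks, giving {C,G} and {B}.
Split {A,D,E,F,I,J,K} by δ(·,a) → {A,F,I,J,K} and {D,E}.
Refine {C,G} on symbol a: members go to different blocks, giving {C} and {G}.
The partition is now stable with 6 blocks: {C} | {A,F,I,J,K} | {H} | {B} | {D,E} | {G}.

6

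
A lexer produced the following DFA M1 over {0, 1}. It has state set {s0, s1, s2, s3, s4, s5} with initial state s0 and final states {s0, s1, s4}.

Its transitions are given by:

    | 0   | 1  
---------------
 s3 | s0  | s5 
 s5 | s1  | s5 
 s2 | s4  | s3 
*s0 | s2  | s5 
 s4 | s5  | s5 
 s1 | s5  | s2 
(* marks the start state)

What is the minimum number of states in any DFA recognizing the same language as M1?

2

P0 = {s0,s1,s4} | {s2,s3,s5}.
The partition is now stable with 2 blocks: {s0,s1,s4} | {s2,s3,s5}.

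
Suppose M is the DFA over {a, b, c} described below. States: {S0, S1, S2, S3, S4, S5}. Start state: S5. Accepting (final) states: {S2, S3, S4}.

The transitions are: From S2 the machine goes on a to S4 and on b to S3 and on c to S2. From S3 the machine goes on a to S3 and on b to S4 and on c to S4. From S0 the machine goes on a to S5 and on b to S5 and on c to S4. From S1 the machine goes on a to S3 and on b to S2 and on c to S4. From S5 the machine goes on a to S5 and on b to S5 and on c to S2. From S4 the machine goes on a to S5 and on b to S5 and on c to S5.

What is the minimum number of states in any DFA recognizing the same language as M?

4

States {S0,S1} cannot be reached from the start state, so discard them.
Start with accepting vs non-accepting: {S2,S3,S4} | {S5}.
On input a, block {S2,S3,S4} splits into {S2,S3} and {S4}.
Split {S2,S3} by δ(·,a) → {S2} and {S3}.
Stable partition: {S2} | {S5} | {S4} | {S3} — 4 equivalence classes.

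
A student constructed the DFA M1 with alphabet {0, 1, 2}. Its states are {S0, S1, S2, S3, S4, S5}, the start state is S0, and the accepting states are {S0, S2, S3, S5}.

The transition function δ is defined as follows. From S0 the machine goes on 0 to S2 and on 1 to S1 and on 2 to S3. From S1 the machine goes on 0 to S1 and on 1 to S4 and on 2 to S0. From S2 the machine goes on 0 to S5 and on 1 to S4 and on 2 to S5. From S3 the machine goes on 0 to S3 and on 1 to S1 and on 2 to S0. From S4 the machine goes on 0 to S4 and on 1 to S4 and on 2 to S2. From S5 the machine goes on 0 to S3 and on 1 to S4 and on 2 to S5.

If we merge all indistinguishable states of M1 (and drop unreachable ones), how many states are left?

Every state is reachable, so we keep all 6.
Initial partition by acceptance: {S0,S2,S3,S5} | {S1,S4}.
Stable partition: {S0,S2,S3,S5} | {S1,S4} — 2 equivalence classes.

2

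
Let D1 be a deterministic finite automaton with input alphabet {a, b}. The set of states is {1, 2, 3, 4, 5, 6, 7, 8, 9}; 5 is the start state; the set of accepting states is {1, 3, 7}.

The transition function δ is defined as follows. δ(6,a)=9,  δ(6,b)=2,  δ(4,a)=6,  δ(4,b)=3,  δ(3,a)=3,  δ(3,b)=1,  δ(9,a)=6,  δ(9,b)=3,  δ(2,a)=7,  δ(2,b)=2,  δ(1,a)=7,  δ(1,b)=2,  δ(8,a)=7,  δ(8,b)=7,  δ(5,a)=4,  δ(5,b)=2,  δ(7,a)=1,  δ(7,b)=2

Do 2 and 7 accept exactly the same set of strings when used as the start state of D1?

No

Reachable states from the start: {1,2,3,4,5,6,7,9}. Unreachable: {8} — drop them.
Start with accepting vs non-accepting: {1,3,7} | {2,4,5,6,9}.
Refine {1,3,7} on symbol b: members go to different blocks, giving {1,7} and {3}.
On input a, block {2,4,5,6,9} splits into {4,5,6,9} and {2}.
On input b, block {4,5,6,9} splits into {4,9} and {5,6}.
No further refinement is possible. Final partition (5 blocks): {1,7} | {4,9} | {3} | {2} | {5,6}.
2 and 7 end up in different blocks, so they are distinguishable. For instance, the string 'ε' is accepted from only 7.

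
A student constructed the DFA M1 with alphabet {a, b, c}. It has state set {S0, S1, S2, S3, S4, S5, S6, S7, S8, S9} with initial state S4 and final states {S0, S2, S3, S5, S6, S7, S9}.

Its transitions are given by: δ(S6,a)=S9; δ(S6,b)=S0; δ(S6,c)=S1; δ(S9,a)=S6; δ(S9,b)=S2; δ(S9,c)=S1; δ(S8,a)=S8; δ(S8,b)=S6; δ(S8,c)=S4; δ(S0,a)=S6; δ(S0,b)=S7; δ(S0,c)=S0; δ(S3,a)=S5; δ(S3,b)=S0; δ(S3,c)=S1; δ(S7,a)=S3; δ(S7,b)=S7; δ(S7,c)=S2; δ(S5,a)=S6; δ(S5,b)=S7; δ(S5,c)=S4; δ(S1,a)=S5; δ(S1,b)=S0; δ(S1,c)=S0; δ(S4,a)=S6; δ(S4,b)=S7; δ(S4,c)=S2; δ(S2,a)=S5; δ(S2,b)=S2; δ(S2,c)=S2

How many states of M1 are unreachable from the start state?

BFS from S4 reaches {S0, S1, S2, S3, S4, S5, S6, S7, S9}; the 1 state(s) S8 are never visited.

1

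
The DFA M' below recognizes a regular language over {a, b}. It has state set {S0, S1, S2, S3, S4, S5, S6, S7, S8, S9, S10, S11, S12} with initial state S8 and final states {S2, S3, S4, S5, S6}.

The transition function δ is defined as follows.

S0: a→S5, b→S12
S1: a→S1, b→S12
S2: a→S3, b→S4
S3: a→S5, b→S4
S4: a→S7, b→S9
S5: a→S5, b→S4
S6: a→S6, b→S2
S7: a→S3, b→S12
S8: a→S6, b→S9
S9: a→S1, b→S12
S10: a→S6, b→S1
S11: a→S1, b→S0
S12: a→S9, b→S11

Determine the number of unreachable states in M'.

1

Starting at S8 and following transitions, the reachable set is {S0, S1, S2, S3, S4, S5, S6, S7, S8, S9, S11, S12}. That leaves S10 unreachable — 1 in total.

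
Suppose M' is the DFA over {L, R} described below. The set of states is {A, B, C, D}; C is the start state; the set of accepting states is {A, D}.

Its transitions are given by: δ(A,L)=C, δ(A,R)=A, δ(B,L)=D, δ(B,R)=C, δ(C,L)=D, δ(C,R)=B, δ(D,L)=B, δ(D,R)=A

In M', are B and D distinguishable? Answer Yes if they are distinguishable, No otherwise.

Every state is reachable, so we keep all 4.
Initial partition by acceptance: {A,D} | {B,C}.
The partition is now stable with 2 blocks: {A,D} | {B,C}.
B and D end up in different blocks, so they are distinguishable. For instance, the string 'ε' is accepted from only D.

Yes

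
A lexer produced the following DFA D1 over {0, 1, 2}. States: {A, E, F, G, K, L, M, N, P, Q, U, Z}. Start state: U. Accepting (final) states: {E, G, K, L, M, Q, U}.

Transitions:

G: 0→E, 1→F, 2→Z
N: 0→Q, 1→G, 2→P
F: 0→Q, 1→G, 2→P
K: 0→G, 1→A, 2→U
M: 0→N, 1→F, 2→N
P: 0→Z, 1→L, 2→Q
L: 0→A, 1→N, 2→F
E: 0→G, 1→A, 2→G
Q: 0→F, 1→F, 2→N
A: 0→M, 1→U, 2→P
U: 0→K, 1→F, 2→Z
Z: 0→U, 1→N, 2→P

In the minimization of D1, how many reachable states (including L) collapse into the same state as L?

All states are reachable from the start state.
Initial partition by acceptance: {E,G,K,L,M,Q,U} | {A,F,N,P,Z}.
Refine {E,G,K,L,M,Q,U} on symbol 0: members go to different blocks, giving {E,G,K,U} and {L,M,Q}.
On input 2, block {E,G,K,U} splits into {E,K} and {G,U}.
Split {A,F,N,P,Z} by δ(·,0) → {A,F,N} and {P} and {Z}.
No further refinement is possible. Final partition (6 blocks): {E,K} | {A,F,N} | {L,M,Q} | {G,U} | {P} | {Z}.
The equivalence class containing L is {L,M,Q}, of size 3.

3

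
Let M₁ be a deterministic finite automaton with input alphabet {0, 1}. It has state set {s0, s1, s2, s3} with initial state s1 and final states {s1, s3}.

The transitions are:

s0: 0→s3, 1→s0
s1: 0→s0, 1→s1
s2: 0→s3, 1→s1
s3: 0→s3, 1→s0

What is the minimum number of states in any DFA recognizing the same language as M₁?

States {s2} cannot be reached from the start state, so discard them.
Initial partition by acceptance: {s1,s3} | {s0}.
On input 0, block {s1,s3} splits into {s1} and {s3}.
The partition is now stable with 3 blocks: {s1} | {s0} | {s3}.

3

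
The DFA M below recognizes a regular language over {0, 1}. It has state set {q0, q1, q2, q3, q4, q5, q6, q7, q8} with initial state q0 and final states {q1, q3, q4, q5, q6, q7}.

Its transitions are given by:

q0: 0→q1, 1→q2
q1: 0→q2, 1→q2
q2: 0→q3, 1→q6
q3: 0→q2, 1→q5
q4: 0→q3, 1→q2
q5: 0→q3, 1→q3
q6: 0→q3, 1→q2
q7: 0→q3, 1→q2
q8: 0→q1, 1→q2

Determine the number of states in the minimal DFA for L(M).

6

States {q4,q7,q8} cannot be reached from the start state, so discard them.
P0 = {q1,q3,q5,q6} | {q0,q2}.
Split {q1,q3,q5,q6} by δ(·,0) → {q1,q3} and {q5,q6}.
Refine {q1,q3} on symbol 1: members go to different blocks, giving {q1} and {q3}.
Split {q0,q2} by δ(·,0) → {q0} and {q2}.
On input 1, block {q5,q6} splits into {q5} and {q6}.
The partition is now stable with 6 blocks: {q1} | {q0} | {q5} | {q3} | {q2} | {q6}.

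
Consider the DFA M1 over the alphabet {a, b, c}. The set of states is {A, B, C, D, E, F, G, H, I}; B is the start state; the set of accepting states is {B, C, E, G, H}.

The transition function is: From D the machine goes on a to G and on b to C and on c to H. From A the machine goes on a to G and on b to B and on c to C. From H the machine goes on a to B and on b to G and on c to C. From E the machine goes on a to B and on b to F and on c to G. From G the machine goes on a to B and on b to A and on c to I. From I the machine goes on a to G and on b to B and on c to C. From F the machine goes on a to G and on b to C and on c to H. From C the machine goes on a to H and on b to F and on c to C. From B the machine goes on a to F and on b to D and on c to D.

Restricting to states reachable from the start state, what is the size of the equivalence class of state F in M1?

2

States {E} cannot be reached from the start state, so discard them.
Initial partition by acceptance: {B,C,G,H} | {A,D,F,I}.
Split {B,C,G,H} by δ(·,a) → {C,G,H} and {B}.
Split {C,G,H} by δ(·,a) → {G,H} and {C}.
On input b, block {G,H} splits into {G} and {H}.
On input b, block {A,D,F,I} splits into {A,I} and {D,F}.
The partition is now stable with 6 blocks: {G} | {A,I} | {B} | {C} | {H} | {D,F}.
The equivalence class containing F is {D,F}, of size 2.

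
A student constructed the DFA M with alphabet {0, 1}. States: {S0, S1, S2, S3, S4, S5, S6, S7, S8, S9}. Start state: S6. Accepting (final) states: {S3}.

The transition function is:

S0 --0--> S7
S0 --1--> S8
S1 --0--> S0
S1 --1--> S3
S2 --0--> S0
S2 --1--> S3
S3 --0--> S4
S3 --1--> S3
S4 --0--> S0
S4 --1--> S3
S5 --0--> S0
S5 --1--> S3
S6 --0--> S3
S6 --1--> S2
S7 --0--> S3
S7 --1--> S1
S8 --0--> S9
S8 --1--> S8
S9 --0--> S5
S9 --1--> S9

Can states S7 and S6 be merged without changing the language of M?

Start with accepting vs non-accepting: {S3} | {S0,S1,S2,S4,S5,S6,S7,S8,S9}.
Refine {S0,S1,S2,S4,S5,S6,S7,S8,S9} on symbol 0: members go to different blocks, giving {S0,S1,S2,S4,S5,S8,S9} and {S6,S7}.
On input 0, block {S0,S1,S2,S4,S5,S8,S9} splits into {S1,S2,S4,S5,S8,S9} and {S0}.
Refine {S1,S2,S4,S5,S8,S9} on symbol 0: members go to different blocks, giving {S1,S2,S4,S5} and {S8,S9}.
Refine {S8,S9} on symbol 0: members go to different blocks, giving {S8} and {S9}.
Stable partition: {S3} | {S1,S2,S4,S5} | {S6,S7} | {S0} | {S8} | {S9} — 6 equivalence classes.
S7 and S6 lie in the same block of the stable partition, so they are equivalent — no string distinguishes them.

Yes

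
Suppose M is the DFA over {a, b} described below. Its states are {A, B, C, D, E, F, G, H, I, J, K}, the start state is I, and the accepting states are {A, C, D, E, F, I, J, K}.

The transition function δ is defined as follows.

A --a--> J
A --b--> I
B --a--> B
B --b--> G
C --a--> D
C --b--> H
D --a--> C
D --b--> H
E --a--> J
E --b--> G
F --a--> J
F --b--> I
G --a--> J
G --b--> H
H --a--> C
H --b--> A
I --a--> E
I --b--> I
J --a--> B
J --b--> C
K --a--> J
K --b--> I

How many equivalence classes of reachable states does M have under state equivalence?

8

Reachable states from the start: {A,B,C,D,E,G,H,I,J}. Unreachable: {F,K} — drop them.
Initial partition by acceptance: {A,C,D,E,I,J} | {B,G,H}.
Split {A,C,D,E,I,J} by δ(·,a) → {A,C,D,E,I} and {J}.
Split {A,C,D,E,I} by δ(·,a) → {C,D,I} and {A,E}.
Split {C,D,I} by δ(·,a) → {C,D} and {I}.
Refine {B,G,H} on symbol a: members go to different blocks, giving {B} and {G} and {H}.
On input b, block {A,E} splits into {A} and {E}.
The partition is now stable with 8 blocks: {C,D} | {B} | {J} | {A} | {I} | {G} | {H} | {E}.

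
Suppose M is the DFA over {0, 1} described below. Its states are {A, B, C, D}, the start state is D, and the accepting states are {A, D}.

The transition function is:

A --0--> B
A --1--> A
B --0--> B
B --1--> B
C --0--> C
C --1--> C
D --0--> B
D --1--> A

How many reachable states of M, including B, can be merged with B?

First remove the unreachable states {C}; 3 states remain.
P0 = {A,D} | {B}.
Stable partition: {A,D} | {B} — 2 equivalence classes.
The equivalence class containing B is {B}, of size 1.

1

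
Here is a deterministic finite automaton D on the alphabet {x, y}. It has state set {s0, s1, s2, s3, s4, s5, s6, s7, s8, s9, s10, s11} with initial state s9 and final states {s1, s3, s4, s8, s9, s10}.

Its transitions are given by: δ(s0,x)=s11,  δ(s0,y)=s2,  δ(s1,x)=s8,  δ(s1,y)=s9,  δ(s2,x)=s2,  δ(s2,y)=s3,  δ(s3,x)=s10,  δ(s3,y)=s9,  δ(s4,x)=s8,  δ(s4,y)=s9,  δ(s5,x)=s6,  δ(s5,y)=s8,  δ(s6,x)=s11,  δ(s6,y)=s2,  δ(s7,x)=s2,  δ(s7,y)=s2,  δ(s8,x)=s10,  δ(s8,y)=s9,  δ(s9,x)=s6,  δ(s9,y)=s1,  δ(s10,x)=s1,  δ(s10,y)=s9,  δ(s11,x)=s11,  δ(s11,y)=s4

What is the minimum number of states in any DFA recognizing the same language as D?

4

States {s0,s5,s7} cannot be reached from the start state, so discard them.
Initial partition by acceptance: {s1,s3,s4,s8,s9,s10} | {s2,s6,s11}.
On input x, block {s1,s3,s4,s8,s9,s10} splits into {s1,s3,s4,s8,s10} and {s9}.
On input y, block {s2,s6,s11} splits into {s2,s11} and {s6}.
No further refinement is possible. Final partition (4 blocks): {s1,s3,s4,s8,s10} | {s2,s11} | {s9} | {s6}.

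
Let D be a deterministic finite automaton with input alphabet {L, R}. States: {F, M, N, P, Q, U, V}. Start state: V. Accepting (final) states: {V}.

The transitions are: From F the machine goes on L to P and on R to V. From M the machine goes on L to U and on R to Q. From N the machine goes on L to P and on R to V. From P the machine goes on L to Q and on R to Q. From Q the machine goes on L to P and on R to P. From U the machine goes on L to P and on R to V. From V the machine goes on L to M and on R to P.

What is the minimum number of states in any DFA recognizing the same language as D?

First remove the unreachable states {F,N}; 5 states remain.
Initial partition by acceptance: {V} | {M,P,Q,U}.
Refine {M,P,Q,U} on symbol R: members go to different blocks, giving {M,P,Q} and {U}.
Refine {M,P,Q} on symbol L: members go to different blocks, giving {P,Q} and {M}.
Stable partition: {V} | {P,Q} | {U} | {M} — 4 equivalence classes.

4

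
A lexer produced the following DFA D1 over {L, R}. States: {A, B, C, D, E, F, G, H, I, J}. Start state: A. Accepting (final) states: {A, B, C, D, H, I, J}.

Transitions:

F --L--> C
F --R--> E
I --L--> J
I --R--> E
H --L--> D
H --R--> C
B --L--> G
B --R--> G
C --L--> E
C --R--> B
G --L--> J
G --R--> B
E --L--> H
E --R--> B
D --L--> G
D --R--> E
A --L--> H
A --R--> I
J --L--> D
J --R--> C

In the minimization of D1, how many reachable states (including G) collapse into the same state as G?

Reachable states from the start: {A,B,C,D,E,G,H,I,J}. Unreachable: {F} — drop them.
Initial partition by acceptance: {A,B,C,D,H,I,J} | {E,G}.
On input L, block {A,B,C,D,H,I,J} splits into {A,H,I,J} and {B,C,D}.
Refine {A,H,I,J} on symbol L: members go to different blocks, giving {A,I} and {H,J}.
Refine {A,I} on symbol R: members go to different blocks, giving {A} and {I}.
Split {B,C,D} by δ(·,R) → {B,D} and {C}.
No further refinement is possible. Final partition (6 blocks): {A} | {E,G} | {B,D} | {H,J} | {I} | {C}.
State G belongs to the block {E,G}, which has 2 states.

2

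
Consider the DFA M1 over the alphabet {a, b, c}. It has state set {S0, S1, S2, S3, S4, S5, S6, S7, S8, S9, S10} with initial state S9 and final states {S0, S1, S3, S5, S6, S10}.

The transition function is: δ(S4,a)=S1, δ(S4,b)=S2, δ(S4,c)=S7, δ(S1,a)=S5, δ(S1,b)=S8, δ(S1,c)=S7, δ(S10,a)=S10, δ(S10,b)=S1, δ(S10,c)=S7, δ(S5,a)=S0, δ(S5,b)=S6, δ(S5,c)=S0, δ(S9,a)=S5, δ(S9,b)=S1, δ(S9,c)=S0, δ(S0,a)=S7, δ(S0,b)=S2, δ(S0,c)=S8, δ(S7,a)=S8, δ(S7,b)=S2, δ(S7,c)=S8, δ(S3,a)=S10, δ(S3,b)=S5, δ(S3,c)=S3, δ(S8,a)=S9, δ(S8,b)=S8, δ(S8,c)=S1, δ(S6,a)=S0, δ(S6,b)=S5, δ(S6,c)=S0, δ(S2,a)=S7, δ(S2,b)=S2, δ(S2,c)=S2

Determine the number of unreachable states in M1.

Starting at S9 and following transitions, the reachable set is {S0, S1, S2, S5, S6, S7, S8, S9}. That leaves S3, S4, S10 unreachable — 3 in total.

3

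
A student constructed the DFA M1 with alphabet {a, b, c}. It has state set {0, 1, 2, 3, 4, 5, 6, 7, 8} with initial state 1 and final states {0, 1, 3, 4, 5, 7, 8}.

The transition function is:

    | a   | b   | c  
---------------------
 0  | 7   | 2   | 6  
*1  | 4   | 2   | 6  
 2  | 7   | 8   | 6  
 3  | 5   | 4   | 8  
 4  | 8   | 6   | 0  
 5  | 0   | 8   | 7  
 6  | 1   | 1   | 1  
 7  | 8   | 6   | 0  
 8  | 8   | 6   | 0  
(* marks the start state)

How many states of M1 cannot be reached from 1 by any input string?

2

No path from 1 leads to 3, 5; the other 7 states are all reachable.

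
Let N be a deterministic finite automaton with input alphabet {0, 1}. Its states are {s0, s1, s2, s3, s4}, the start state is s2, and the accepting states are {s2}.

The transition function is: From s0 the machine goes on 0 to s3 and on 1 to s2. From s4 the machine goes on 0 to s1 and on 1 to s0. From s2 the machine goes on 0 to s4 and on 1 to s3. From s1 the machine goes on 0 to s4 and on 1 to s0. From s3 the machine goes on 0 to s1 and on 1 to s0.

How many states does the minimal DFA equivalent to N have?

All states are reachable from the start state.
Initial partition by acceptance: {s2} | {s0,s1,s3,s4}.
On input 1, block {s0,s1,s3,s4} splits into {s1,s3,s4} and {s0}.
The partition is now stable with 3 blocks: {s2} | {s1,s3,s4} | {s0}.

3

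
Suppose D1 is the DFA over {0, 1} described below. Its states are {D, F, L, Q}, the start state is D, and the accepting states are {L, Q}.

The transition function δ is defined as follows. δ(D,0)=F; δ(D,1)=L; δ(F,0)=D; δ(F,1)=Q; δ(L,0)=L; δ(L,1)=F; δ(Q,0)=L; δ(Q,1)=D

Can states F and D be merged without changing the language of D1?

Initial partition by acceptance: {L,Q} | {D,F}.
Stable partition: {L,Q} | {D,F} — 2 equivalence classes.
F and D lie in the same block of the stable partition, so they are equivalent — no string distinguishes them.

Yes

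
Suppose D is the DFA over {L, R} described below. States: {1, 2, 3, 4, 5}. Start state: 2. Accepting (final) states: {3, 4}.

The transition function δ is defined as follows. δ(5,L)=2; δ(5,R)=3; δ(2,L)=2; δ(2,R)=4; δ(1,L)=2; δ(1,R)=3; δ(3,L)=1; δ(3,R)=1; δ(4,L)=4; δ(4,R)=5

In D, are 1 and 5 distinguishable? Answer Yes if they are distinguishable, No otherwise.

No

Initial partition by acceptance: {3,4} | {1,2,5}.
Split {3,4} by δ(·,L) → {3} and {4}.
Refine {1,2,5} on symbol R: members go to different blocks, giving {1,5} and {2}.
The partition is now stable with 4 blocks: {3} | {1,5} | {4} | {2}.
1 and 5 lie in the same block of the stable partition, so they are equivalent — no string distinguishes them.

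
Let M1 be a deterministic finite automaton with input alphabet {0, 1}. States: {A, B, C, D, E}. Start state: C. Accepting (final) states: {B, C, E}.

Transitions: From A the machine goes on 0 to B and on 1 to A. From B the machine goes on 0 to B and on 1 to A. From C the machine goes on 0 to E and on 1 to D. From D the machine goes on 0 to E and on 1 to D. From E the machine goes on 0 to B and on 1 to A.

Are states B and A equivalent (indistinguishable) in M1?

No

Initial partition by acceptance: {B,C,E} | {A,D}.
Stable partition: {B,C,E} | {A,D} — 2 equivalence classes.
B and A end up in different blocks, so they are distinguishable. For instance, the string 'ε' is accepted from only B.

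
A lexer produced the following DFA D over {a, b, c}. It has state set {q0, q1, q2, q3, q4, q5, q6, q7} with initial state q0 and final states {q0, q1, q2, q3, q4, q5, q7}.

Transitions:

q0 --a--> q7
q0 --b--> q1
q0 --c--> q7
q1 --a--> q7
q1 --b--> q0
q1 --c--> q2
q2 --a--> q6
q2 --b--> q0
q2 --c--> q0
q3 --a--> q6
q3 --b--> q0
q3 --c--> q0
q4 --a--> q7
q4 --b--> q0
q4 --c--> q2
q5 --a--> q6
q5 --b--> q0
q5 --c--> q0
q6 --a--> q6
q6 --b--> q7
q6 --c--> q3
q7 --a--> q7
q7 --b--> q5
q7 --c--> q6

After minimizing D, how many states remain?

5

First remove the unreachable states {q4}; 7 states remain.
Initial partition by acceptance: {q0,q1,q2,q3,q5,q7} | {q6}.
Split {q0,q1,q2,q3,q5,q7} by δ(·,a) → {q0,q1,q7} and {q2,q3,q5}.
Refine {q0,q1,q7} on symbol b: members go to different blocks, giving {q0,q1} and {q7}.
Refine {q0,q1} on symbol c: members go to different blocks, giving {q0} and {q1}.
The partition is now stable with 5 blocks: {q0} | {q6} | {q2,q3,q5} | {q7} | {q1}.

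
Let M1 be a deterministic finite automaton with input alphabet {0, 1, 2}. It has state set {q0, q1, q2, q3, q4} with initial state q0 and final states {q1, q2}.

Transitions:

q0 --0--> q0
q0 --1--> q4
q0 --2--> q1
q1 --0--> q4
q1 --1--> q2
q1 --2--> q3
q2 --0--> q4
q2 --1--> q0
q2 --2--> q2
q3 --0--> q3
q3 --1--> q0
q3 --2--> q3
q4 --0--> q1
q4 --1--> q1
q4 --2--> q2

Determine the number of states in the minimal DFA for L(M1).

5

Every state is reachable, so we keep all 5.
P0 = {q1,q2} | {q0,q3,q4}.
Refine {q1,q2} on symbol 1: members go to different blocks, giving {q1} and {q2}.
Split {q0,q3,q4} by δ(·,0) → {q0,q3} and {q4}.
Refine {q0,q3} on symbol 1: members go to different blocks, giving {q0} and {q3}.
No further refinement is possible. Final partition (5 blocks): {q1} | {q0} | {q2} | {q4} | {q3}.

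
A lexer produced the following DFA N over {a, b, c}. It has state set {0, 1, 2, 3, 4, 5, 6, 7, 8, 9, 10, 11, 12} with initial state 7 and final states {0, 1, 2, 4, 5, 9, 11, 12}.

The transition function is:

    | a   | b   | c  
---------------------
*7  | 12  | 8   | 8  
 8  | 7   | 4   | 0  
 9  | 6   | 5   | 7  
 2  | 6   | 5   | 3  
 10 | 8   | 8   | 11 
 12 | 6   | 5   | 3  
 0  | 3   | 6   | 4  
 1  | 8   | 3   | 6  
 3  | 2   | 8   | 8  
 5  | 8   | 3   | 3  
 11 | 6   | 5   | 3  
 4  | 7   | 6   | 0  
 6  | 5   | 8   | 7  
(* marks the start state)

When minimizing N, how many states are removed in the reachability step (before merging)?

4

No path from 7 leads to 1, 9, 10, 11; the other 9 states are all reachable.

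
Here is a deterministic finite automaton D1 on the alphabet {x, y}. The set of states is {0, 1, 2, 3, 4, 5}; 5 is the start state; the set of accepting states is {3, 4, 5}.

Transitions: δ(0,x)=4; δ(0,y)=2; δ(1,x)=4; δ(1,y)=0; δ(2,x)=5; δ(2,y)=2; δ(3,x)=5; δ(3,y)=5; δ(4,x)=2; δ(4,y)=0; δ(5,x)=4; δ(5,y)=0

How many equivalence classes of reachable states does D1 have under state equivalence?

First remove the unreachable states {1,3}; 4 states remain.
Initial partition by acceptance: {4,5} | {0,2}.
Split {4,5} by δ(·,x) → {4} and {5}.
Split {0,2} by δ(·,x) → {0} and {2}.
Stable partition: {4} | {0} | {5} | {2} — 4 equivalence classes.

4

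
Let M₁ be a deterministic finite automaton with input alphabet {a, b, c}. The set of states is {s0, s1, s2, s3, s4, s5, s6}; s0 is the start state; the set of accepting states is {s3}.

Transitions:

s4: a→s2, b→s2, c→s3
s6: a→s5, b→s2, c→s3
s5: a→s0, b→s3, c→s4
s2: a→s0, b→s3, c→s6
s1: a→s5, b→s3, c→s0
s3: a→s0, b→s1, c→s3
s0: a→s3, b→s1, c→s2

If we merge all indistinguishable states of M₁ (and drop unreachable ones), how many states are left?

5

P0 = {s3} | {s0,s1,s2,s4,s5,s6}.
Refine {s0,s1,s2,s4,s5,s6} on symbol a: members go to different blocks, giving {s1,s2,s4,s5,s6} and {s0}.
On input a, block {s1,s2,s4,s5,s6} splits into {s1,s4,s6} and {s2,s5}.
Split {s1,s4,s6} by δ(·,b) → {s4,s6} and {s1}.
Stable partition: {s3} | {s4,s6} | {s0} | {s2,s5} | {s1} — 5 equivalence classes.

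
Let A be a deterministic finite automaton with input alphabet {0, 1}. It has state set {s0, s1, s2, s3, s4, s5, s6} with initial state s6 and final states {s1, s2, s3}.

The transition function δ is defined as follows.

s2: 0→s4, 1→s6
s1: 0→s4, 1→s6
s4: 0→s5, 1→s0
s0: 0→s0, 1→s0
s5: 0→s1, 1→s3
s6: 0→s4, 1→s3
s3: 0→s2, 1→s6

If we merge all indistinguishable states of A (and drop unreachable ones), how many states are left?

All states are reachable from the start state.
Initial partition by acceptance: {s1,s2,s3} | {s0,s4,s5,s6}.
Refine {s1,s2,s3} on symbol 0: members go to different blocks, giving {s1,s2} and {s3}.
On input 0, block {s0,s4,s5,s6} splits into {s0,s4,s6} and {s5}.
Split {s0,s4,s6} by δ(·,0) → {s0,s6} and {s4}.
On input 0, block {s0,s6} splits into {s0} and {s6}.
Stable partition: {s1,s2} | {s0} | {s3} | {s5} | {s4} | {s6} — 6 equivalence classes.

6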